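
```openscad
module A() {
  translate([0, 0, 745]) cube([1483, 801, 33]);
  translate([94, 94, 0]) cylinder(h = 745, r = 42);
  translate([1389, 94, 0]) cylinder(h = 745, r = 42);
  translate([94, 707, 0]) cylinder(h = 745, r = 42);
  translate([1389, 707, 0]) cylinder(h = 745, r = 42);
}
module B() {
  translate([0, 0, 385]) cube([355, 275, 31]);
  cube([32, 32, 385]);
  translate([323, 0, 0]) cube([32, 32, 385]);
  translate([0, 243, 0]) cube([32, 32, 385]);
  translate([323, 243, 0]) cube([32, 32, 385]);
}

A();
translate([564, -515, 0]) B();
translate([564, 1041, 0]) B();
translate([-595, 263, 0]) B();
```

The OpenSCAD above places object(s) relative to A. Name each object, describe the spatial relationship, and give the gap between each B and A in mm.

Each stool's nearest face is 240 mm from the table's bounding box.

A is a table. B is a stool. Three stools sit around the table at the −y, +y, −x sides. The gap between each stool and the table is 240 mm.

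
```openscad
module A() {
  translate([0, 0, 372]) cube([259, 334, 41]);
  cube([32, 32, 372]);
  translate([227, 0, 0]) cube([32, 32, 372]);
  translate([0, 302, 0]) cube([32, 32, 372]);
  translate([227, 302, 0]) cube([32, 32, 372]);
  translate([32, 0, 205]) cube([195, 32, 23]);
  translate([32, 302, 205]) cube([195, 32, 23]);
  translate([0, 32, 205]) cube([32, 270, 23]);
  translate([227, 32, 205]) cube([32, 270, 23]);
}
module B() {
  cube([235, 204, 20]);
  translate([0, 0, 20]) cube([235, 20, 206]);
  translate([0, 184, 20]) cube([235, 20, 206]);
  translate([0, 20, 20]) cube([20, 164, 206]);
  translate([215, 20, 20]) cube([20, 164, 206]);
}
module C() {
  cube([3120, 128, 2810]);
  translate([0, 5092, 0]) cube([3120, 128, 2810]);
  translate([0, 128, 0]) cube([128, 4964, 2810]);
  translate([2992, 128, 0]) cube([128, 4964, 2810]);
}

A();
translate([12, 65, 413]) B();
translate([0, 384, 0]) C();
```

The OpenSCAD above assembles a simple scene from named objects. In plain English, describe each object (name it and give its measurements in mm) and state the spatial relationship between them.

A is a four-legged stool. The seat is 259×334 mm, 41 mm thick, top at z = 413 mm. It stands on four square legs, each 32×32 mm in cross-section, from z = 0 to the seat underside, each flush with a corner of the seat. Four stretchers, 32 mm wide and 23 mm tall, connect adjacent legs with their undersides at z = 205 mm, each running between the inner faces of the legs it joins and aligned with the legs' outer faces on the other axis.

B is an open storage box with external size 235×204×226 mm and wall thickness 20 mm (the base is also 20 mm thick). The base covers the whole footprint; the four walls stand on the base, with the y-facing walls full-width and the x-facing walls fitting between their inner faces.

C is the wall frame of a small rectangular building: four walls, each 2810 mm tall and 128 mm thick, enclosing a footprint 3120 mm (x) by 5220 mm (y) outside-to-outside, with no floor or roof. The front and back walls (the −y and +y sides) span the full width; the two side walls fit between them.

The open box is on top of the stool, centred. The house frame is on the floor beside the stool on its +y side.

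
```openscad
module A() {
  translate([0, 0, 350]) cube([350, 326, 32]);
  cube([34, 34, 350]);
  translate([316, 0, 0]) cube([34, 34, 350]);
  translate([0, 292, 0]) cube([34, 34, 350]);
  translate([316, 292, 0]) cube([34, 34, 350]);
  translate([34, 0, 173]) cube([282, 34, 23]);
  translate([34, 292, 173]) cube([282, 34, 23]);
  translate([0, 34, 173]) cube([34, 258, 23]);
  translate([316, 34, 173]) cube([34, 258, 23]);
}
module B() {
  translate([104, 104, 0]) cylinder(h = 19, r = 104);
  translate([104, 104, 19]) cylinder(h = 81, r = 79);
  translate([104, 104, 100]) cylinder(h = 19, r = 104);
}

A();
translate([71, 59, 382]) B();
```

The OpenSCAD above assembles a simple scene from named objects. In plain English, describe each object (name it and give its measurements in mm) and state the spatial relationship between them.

A is a four-legged stool. The seat is 350×326 mm, 32 mm thick, top at z = 382 mm. It stands on four square legs, each 34×34 mm in cross-section, from z = 0 to the seat underside, each flush with a corner of the seat. Four stretchers, 34 mm wide and 23 mm tall, connect adjacent legs with their undersides at z = 173 mm, each running between the inner faces of the legs it joins and aligned with the legs' outer faces on the other axis.

B is a spool: two coaxial disc flanges of radius 104 mm and thickness 19 mm, joined by a core cylinder of radius 79 mm and height 81 mm. The lower flange rests on z = 0 and the three cylinders share a vertical axis.

The spool is on top of the stool, centred.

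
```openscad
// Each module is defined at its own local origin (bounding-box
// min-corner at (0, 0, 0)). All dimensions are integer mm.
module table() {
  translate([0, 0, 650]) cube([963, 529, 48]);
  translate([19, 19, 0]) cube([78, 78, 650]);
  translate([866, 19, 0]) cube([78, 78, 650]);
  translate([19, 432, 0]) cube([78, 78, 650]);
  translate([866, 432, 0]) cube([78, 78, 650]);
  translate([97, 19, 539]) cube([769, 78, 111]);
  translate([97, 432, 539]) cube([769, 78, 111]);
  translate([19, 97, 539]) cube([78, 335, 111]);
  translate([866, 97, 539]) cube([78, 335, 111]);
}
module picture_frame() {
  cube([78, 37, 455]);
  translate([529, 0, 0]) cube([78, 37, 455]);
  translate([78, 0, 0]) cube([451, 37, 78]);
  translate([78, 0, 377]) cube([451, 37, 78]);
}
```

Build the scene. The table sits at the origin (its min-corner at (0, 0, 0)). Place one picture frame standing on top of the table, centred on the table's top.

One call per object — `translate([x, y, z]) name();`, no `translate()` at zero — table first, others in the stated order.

table();
translate([178, 246, 698]) picture_frame();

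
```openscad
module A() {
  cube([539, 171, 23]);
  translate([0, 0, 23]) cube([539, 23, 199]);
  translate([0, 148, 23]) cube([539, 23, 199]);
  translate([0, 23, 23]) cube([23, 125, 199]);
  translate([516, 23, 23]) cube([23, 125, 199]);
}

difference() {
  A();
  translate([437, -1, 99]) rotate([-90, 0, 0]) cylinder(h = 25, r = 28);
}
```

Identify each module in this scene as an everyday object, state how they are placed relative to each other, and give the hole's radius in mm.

A is an open box. The open box has a circular hole through its front wall. The hole's radius is 28 mm.

The subtracted cylinder has r = 28 mm.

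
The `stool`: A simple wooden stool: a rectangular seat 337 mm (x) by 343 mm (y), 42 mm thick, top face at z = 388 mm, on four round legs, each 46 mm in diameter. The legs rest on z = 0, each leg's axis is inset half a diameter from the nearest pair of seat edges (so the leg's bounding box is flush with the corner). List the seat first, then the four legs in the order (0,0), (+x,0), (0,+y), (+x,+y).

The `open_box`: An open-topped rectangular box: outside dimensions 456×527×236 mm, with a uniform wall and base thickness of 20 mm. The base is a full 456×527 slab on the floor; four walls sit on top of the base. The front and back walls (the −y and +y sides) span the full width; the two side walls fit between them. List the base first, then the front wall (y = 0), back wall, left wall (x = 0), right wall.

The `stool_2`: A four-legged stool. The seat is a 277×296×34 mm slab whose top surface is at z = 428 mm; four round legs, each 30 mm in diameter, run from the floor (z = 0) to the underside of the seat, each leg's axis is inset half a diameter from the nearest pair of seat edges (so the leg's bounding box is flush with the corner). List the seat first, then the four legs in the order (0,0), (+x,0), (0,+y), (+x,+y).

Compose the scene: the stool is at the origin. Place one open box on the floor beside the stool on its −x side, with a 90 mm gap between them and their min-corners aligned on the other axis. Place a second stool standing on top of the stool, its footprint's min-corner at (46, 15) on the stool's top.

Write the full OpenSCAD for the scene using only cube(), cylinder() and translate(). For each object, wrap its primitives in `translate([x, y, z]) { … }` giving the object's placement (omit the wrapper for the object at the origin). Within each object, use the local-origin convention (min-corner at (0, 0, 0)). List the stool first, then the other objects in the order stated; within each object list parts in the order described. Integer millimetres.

translate([0, 0, 346]) cube([337, 343, 42]);
translate([23, 23, 0]) cylinder(h = 346, r = 23);
translate([314, 23, 0]) cylinder(h = 346, r = 23);
translate([23, 320, 0]) cylinder(h = 346, r = 23);
translate([314, 320, 0]) cylinder(h = 346, r = 23);
translate([-546, 0, 0]) {
  cube([456, 527, 20]);
  translate([0, 0, 20]) cube([456, 20, 216]);
  translate([0, 507, 20]) cube([456, 20, 216]);
  translate([0, 20, 20]) cube([20, 487, 216]);
  translate([436, 20, 20]) cube([20, 487, 216]);
}
translate([46, 15, 388]) {
  translate([0, 0, 394]) cube([277, 296, 34]);
  translate([15, 15, 0]) cylinder(h = 394, r = 15);
  translate([262, 15, 0]) cylinder(h = 394, r = 15);
  translate([15, 281, 0]) cylinder(h = 394, r = 15);
  translate([262, 281, 0]) cylinder(h = 394, r = 15);
}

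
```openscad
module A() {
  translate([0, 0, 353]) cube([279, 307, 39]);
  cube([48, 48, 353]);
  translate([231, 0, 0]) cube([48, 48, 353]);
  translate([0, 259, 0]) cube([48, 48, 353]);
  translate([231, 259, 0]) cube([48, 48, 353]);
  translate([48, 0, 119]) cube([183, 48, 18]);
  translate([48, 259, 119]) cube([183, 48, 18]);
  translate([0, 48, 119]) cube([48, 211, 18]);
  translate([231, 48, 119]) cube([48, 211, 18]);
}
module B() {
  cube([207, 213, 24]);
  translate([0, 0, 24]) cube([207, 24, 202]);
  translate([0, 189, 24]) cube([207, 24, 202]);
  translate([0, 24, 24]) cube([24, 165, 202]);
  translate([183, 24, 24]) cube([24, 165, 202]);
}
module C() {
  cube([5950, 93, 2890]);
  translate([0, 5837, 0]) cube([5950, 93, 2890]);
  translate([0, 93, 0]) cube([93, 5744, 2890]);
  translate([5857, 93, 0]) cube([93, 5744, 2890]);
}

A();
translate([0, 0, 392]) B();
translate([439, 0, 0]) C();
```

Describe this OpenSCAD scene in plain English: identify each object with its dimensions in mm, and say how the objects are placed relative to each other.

A is a four-legged stool. The seat is 279×307 mm, 39 mm thick, top at z = 392 mm. It stands on four square legs, each 48×48 mm in cross-section, from z = 0 to the seat underside, each flush with a corner of the seat. Four stretchers, 48 mm wide and 18 mm tall, connect adjacent legs with their undersides at z = 119 mm, each running between the inner faces of the legs it joins and aligned with the legs' outer faces on the other axis.

B is an open-topped rectangular box: outside dimensions 207×213×226 mm, with a uniform wall and base thickness of 24 mm. The base is a full 207×213 slab on the floor; four walls sit on top of the base. The front and back walls (the −y and +y sides) span the full width; the two side walls fit between them.

C is the wall frame of a small rectangular building: four walls, each 2890 mm tall and 93 mm thick, enclosing a footprint 5950 mm (x) by 5930 mm (y) outside-to-outside, with no floor or roof. The front and back walls (the −y and +y sides) span the full width; the two side walls fit between them.

The open box is on top of the stool. The house frame is on the floor beside the stool on its +x side.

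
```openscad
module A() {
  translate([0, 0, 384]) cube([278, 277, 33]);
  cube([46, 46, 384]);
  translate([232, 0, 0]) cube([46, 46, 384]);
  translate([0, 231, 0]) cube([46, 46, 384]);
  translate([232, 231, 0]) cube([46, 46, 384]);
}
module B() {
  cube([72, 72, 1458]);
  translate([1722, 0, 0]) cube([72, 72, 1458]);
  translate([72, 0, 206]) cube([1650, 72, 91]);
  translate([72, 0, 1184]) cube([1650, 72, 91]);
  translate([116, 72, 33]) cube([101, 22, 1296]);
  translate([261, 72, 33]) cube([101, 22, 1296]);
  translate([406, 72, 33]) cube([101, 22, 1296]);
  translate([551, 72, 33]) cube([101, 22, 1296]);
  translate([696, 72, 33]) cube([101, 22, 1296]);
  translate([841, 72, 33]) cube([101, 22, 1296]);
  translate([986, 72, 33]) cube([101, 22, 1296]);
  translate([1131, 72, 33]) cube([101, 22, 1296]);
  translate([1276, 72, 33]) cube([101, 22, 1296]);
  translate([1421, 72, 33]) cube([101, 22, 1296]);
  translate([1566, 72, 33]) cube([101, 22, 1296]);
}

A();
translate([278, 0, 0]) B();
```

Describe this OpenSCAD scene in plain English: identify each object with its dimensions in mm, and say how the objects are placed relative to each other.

A is a simple wooden stool: a rectangular seat 278 mm (x) by 277 mm (y), 33 mm thick, top face at z = 417 mm, on four square legs, each 46×46 mm in cross-section. The legs rest on z = 0, each flush with a corner of the seat.

B is a fence section. Two 72×72 mm posts, 1458 mm tall, stand on the floor with a clear span of 1650 mm between their inner faces. Two horizontal rails of 72×91 mm section span the gap between the posts with their undersides at z = 206 mm and z = 1184 mm, flush with the posts' −y face. 11 pickets, each 101 mm wide, 22 mm thick and 1296 mm tall, are fixed to the +y face of the rails with their bottoms at z = 33 mm, evenly spaced across the span with equal gaps (rounded down to the nearest mm) at the −x end and between each pair — any rounding remainder accumulates at the +x end.

The fence section is against the stool's +x side, with their −y faces flush.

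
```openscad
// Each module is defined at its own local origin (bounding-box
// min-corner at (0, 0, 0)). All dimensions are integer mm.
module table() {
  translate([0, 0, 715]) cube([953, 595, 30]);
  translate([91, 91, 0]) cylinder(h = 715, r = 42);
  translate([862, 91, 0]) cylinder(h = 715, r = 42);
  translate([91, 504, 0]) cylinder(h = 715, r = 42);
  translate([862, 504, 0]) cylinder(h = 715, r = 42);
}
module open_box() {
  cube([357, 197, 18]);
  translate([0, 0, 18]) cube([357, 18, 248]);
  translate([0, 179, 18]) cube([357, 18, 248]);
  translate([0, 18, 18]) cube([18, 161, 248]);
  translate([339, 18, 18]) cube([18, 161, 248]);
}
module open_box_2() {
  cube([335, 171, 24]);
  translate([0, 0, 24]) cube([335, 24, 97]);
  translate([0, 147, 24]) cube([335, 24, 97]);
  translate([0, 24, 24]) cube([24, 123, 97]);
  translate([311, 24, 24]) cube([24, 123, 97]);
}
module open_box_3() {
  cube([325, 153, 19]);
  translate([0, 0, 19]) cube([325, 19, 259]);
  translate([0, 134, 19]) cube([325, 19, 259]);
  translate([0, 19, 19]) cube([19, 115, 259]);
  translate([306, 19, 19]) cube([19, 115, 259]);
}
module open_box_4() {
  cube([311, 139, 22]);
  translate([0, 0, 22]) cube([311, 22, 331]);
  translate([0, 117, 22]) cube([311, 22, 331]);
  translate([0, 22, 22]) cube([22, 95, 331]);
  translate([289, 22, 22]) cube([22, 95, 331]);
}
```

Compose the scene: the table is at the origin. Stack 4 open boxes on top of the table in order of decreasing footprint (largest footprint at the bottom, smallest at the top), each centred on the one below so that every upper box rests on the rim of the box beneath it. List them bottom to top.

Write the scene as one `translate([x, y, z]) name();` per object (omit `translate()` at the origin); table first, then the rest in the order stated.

table();
translate([298, 199, 745]) open_box();
translate([309, 212, 1011]) open_box_2();
translate([314, 221, 1132]) open_box_3();
translate([321, 228, 1410]) open_box_4();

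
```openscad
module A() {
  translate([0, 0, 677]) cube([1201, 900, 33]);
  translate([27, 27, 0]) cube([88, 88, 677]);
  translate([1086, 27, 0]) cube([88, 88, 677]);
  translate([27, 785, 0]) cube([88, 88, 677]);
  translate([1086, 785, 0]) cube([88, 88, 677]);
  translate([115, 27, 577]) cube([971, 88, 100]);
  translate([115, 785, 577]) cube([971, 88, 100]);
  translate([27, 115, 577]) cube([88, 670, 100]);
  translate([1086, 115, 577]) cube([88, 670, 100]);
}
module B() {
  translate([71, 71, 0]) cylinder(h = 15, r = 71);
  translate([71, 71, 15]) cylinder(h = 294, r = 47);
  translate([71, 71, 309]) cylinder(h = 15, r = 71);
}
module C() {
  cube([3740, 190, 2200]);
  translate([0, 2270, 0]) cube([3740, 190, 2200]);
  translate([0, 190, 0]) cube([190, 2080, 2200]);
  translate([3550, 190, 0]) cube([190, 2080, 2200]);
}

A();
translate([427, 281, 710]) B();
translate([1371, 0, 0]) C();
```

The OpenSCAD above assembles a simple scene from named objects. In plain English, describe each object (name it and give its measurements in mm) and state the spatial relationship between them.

A is a table: top 1201 mm (x) × 900 mm (y), 33 mm thick, upper face at z = 710 mm, on four 88×88 mm square legs, each inset 27 mm from the nearest pair of top edges, running from z = 0 to the bottom of the top. Four apron rails, 88 mm thick and 100 mm tall, run between adjacent legs with their top edges flush with the underside of the top and their outer faces flush with the legs' outer faces.

B is a spool: two coaxial disc flanges of radius 71 mm and thickness 15 mm, joined by a core cylinder of radius 47 mm and height 294 mm. The lower flange rests on z = 0 and the three cylinders share a vertical axis.

C is the wall frame of a small rectangular building: four walls, each 2200 mm tall and 190 mm thick, enclosing a footprint 3740 mm (x) by 2460 mm (y) outside-to-outside, with no floor or roof. The front and back walls (the −y and +y sides) span the full width; the two side walls fit between them.

The spool is on top of the table. The house frame is on the floor beside the table on its +x side.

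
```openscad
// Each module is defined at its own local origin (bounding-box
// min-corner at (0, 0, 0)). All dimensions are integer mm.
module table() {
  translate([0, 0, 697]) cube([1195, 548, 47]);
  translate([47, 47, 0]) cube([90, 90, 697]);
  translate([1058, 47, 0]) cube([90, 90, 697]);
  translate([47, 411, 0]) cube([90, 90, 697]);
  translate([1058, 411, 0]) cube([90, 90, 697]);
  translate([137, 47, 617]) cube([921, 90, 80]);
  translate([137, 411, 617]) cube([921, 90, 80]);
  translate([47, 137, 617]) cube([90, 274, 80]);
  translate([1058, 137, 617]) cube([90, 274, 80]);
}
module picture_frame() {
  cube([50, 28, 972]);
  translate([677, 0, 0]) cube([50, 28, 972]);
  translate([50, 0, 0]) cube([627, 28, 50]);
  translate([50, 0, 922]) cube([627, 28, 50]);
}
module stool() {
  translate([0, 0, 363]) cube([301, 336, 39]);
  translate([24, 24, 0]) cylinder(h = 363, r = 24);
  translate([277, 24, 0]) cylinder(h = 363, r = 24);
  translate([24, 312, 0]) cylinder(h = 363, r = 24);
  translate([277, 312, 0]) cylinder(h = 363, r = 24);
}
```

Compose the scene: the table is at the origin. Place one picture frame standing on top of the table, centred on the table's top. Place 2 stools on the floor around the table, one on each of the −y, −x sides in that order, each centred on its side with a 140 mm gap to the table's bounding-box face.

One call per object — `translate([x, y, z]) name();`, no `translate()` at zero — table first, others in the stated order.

table();
translate([234, 260, 744]) picture_frame();
translate([447, -476, 0]) stool();
translate([-441, 106, 0]) stool();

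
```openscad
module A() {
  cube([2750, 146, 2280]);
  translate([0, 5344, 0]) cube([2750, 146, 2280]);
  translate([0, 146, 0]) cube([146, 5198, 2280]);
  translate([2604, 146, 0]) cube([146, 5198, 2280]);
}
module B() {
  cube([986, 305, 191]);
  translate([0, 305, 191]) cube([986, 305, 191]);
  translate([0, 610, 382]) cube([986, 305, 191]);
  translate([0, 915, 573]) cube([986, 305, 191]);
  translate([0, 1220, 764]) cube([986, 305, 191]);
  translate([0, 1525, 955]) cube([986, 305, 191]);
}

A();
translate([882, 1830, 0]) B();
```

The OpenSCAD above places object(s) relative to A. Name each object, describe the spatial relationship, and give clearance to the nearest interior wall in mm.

A is a house frame. B is a staircase. The staircase sits inside the house frame, centred. The clearance to the nearest interior wall is 736 mm.

Clearances: x = 736, y = 1684; minimum 736 mm.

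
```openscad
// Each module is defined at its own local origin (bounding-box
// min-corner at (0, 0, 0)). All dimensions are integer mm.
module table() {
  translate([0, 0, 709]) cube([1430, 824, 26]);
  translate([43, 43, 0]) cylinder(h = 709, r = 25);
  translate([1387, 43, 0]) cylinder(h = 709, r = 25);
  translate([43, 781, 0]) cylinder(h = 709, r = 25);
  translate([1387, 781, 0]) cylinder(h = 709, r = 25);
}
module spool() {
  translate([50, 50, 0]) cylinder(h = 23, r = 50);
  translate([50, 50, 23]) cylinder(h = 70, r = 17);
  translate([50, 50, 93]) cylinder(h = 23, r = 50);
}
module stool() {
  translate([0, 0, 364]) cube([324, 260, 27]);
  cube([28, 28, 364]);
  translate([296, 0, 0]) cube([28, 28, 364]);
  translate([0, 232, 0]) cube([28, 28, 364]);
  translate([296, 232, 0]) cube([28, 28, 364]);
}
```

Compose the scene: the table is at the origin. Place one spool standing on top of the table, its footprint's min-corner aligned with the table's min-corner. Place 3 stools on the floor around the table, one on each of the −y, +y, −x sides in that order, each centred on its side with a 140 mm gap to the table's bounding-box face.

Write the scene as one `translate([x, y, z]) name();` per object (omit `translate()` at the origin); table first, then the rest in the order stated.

table();
translate([0, 0, 735]) spool();
translate([553, -400, 0]) stool();
translate([553, 964, 0]) stool();
translate([-464, 282, 0]) stool();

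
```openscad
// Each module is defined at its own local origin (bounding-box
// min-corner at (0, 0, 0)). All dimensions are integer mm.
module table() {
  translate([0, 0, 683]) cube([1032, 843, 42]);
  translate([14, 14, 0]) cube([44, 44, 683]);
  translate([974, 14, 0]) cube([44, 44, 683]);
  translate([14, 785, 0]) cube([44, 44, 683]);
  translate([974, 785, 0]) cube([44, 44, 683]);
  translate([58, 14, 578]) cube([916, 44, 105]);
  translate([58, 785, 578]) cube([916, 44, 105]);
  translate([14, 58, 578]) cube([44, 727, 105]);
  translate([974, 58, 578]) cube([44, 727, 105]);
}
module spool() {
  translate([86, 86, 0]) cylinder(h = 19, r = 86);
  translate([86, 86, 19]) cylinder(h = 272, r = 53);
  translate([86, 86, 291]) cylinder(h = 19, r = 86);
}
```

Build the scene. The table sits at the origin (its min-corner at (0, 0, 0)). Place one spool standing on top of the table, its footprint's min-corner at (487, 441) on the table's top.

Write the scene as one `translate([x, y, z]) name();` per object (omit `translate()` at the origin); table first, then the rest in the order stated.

table();
translate([487, 441, 725]) spool();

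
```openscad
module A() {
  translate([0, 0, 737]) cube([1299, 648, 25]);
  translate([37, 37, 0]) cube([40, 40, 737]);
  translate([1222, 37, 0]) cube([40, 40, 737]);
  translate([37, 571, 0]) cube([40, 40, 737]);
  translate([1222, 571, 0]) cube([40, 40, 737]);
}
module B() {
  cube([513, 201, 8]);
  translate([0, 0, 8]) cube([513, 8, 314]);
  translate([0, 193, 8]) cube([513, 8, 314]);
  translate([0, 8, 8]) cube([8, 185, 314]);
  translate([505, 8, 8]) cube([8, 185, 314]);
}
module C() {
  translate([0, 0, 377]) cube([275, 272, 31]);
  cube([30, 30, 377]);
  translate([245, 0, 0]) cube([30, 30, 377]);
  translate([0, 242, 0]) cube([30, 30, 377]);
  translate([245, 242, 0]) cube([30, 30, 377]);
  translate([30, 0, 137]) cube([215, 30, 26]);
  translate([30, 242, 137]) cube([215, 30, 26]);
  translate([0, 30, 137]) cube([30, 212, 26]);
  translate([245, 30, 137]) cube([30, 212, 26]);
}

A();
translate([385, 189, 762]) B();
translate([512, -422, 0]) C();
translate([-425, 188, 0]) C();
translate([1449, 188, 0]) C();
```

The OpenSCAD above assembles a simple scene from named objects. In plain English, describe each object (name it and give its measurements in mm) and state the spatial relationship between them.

A is a table: top 1299 mm (x) × 648 mm (y), 25 mm thick, upper face at z = 762 mm, on four 40×40 mm square legs, each inset 37 mm from the nearest pair of top edges, running from z = 0 to the bottom of the top.

B is an open storage box with external size 513×201×322 mm and wall thickness 8 mm (the base is also 8 mm thick). The base covers the whole footprint; the four walls stand on the base, with the y-facing walls full-width and the x-facing walls fitting between their inner faces.

C is a simple wooden stool: a rectangular seat 275 mm (x) by 272 mm (y), 31 mm thick, top face at z = 408 mm, on four square legs, each 30×30 mm in cross-section. The legs rest on z = 0, each flush with a corner of the seat. Four stretchers, 30 mm wide and 26 mm tall, connect adjacent legs with their undersides at z = 137 mm, each running between the inner faces of the legs it joins and aligned with the legs' outer faces on the other axis.

The open box is on top of the table. Three stools sit around the table at the −y, −x, +x sides.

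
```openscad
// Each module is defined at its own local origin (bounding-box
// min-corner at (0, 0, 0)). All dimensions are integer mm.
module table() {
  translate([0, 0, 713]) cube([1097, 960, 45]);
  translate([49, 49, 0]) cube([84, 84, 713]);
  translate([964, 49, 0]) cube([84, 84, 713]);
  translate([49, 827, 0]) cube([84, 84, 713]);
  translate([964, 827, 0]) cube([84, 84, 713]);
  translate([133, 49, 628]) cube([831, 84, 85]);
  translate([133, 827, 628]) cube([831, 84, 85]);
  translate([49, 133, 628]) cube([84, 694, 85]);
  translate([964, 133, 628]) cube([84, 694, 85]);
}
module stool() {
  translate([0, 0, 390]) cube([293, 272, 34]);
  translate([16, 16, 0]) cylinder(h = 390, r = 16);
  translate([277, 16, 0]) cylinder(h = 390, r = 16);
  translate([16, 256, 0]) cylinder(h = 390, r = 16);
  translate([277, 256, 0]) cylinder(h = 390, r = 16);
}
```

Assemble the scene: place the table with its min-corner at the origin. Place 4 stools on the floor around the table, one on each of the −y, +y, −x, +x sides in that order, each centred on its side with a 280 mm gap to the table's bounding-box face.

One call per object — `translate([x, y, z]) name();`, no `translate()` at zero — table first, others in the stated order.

table();
translate([402, -552, 0]) stool();
translate([402, 1240, 0]) stool();
translate([-573, 344, 0]) stool();
translate([1377, 344, 0]) stool();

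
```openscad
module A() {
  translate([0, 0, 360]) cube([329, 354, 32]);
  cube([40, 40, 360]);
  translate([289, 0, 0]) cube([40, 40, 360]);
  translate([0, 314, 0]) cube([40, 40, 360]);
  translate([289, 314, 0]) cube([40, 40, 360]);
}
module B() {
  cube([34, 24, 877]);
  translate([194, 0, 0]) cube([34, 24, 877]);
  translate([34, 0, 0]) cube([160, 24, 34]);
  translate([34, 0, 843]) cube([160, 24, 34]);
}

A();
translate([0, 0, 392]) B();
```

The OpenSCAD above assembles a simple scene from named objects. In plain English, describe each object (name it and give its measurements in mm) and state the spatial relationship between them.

A is a four-legged stool. The seat is 329×354 mm, 32 mm thick, top at z = 392 mm. It stands on four square legs, each 40×40 mm in cross-section, from z = 0 to the seat underside, each flush with a corner of the seat.

B is a picture frame with a 160×809 mm rectangular opening (x by z) and a uniform 34 mm border on every side. Frame depth is 24 mm along y. It is built from two vertical stiles running the full outside height and two horizontal rails spanning the gap between the stiles.

The picture frame is on top of the stool.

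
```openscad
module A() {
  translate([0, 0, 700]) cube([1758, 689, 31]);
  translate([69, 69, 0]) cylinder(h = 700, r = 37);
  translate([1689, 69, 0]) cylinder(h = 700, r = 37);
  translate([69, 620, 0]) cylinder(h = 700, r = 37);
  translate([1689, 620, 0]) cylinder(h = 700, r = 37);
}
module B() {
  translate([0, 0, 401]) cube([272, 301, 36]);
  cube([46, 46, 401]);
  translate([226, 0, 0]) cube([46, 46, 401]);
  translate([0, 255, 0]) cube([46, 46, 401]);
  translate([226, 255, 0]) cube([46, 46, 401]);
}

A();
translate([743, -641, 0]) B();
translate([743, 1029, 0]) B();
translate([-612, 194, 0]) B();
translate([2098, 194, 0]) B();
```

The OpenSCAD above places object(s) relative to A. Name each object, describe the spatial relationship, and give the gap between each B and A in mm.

Each stool's nearest face is 340 mm from the table's bounding box.

A is a table. B is a stool. Four stools sit around the table at the −y, +y, −x, +x sides. The gap between each stool and the table is 340 mm.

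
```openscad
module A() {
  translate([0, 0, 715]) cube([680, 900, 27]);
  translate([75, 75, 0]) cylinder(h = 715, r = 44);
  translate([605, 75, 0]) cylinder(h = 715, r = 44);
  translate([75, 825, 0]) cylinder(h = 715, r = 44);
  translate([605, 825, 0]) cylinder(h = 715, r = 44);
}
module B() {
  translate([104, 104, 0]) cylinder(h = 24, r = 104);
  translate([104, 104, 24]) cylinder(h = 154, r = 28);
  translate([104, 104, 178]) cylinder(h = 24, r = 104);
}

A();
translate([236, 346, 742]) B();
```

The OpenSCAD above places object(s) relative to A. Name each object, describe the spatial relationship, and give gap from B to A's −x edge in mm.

A is a table. B is a spool. The spool is on top of the table, centred. The gap from the spool to the table's −x edge is 236 mm.

The spool's min-x is at 236; the table's min-x is 0; gap = 236 mm.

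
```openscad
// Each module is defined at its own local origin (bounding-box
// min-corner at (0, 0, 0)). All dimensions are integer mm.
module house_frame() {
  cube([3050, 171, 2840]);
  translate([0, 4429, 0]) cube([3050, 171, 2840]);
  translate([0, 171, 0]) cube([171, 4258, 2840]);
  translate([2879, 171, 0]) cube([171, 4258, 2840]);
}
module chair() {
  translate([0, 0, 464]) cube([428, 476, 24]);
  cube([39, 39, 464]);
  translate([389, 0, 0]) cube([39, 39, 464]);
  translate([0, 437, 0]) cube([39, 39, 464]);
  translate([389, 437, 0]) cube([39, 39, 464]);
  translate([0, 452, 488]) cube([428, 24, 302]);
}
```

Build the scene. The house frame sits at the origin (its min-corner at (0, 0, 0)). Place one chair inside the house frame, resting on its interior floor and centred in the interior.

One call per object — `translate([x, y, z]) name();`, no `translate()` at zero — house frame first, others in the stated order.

house_frame();
translate([1311, 2062, 0]) chair();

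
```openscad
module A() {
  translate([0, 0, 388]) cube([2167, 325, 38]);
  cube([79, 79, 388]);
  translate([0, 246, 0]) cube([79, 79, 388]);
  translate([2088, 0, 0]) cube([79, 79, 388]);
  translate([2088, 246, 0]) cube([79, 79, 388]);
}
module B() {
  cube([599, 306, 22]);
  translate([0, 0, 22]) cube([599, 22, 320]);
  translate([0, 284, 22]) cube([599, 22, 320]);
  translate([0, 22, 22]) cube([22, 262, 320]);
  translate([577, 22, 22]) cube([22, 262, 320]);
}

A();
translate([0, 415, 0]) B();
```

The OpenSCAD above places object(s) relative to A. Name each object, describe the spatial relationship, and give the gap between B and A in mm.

A is a bench. B is an open box. The open box is on the floor beside the bench on its +y side. The gap between the open box and the bench is 90 mm.

The open box's nearest face is 90 mm from the bench's +y face.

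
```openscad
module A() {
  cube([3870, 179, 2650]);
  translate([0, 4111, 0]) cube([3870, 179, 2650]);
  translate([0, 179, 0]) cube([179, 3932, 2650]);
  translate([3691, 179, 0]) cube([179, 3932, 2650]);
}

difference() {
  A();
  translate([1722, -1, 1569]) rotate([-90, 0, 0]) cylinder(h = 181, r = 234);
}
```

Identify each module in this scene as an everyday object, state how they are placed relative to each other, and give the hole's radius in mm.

A is a house frame. The house frame has a circular hole through its front wall. The hole's radius is 234 mm.

The subtracted cylinder has r = 234 mm.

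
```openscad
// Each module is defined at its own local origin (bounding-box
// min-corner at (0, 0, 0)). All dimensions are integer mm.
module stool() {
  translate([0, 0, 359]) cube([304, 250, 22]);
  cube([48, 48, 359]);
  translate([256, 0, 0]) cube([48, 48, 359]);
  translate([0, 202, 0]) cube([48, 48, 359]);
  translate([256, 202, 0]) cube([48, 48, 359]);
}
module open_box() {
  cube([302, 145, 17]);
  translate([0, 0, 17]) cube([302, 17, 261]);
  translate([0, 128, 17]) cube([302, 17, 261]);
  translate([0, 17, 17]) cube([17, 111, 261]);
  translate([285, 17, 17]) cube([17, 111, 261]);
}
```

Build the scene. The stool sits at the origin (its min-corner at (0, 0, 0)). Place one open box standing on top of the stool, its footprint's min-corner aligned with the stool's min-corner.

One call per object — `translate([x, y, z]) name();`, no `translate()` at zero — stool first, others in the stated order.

stool();
translate([0, 0, 381]) open_box();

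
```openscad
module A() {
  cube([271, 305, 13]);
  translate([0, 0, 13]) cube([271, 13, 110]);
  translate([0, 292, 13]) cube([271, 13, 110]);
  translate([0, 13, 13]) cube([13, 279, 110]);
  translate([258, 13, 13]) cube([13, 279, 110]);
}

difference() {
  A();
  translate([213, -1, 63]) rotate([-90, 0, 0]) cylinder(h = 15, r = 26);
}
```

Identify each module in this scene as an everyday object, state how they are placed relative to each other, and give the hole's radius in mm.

A is an open box. The open box has a circular hole through its front wall. The hole's radius is 26 mm.

The subtracted cylinder has r = 26 mm.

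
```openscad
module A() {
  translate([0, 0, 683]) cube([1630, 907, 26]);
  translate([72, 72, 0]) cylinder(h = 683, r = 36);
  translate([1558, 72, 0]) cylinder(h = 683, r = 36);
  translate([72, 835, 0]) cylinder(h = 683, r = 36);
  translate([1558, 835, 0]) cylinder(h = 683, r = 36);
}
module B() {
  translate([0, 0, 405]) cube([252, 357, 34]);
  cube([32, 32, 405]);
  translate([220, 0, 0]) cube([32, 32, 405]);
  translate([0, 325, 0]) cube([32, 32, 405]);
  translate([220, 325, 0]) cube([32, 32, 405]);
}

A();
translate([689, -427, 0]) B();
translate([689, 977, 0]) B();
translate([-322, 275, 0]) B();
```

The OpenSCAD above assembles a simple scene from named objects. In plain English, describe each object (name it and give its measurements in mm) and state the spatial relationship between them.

A is a table: top 1630 mm (x) × 907 mm (y), 26 mm thick, upper face at z = 709 mm, on four round legs of 72 mm diameter, each leg's bounding box inset 36 mm from the nearest pair of top edges, running from z = 0 to the bottom of the top.

B is a four-legged stool. The seat is a 252×357×34 mm slab whose top surface is at z = 439 mm; four square legs, each 32×32 mm in cross-section, run from the floor (z = 0) to the underside of the seat, each flush with a corner of the seat.

Three stools sit around the table at the −y, +y, −x sides.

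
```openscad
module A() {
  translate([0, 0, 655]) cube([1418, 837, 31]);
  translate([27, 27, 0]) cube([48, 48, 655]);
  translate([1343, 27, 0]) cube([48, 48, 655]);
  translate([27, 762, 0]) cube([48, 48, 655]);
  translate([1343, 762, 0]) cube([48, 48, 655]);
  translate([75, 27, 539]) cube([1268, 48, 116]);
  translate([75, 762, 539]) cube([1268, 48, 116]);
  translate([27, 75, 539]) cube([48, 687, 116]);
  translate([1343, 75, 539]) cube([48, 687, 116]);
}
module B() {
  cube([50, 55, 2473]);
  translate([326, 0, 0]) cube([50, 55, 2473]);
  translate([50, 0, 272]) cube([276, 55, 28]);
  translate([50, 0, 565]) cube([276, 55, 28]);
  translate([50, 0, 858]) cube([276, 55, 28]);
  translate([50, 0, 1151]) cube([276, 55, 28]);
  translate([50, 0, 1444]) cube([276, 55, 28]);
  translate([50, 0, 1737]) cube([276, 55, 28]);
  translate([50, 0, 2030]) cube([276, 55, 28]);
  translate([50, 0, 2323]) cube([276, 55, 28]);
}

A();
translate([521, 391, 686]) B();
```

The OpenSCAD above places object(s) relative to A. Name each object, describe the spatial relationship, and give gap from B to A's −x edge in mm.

The ladder's min-x is at 521; the table's min-x is 0; gap = 521 mm.

A is a table. B is a ladder. The ladder is on top of the table, centred. The gap from the ladder to the table's −x edge is 521 mm.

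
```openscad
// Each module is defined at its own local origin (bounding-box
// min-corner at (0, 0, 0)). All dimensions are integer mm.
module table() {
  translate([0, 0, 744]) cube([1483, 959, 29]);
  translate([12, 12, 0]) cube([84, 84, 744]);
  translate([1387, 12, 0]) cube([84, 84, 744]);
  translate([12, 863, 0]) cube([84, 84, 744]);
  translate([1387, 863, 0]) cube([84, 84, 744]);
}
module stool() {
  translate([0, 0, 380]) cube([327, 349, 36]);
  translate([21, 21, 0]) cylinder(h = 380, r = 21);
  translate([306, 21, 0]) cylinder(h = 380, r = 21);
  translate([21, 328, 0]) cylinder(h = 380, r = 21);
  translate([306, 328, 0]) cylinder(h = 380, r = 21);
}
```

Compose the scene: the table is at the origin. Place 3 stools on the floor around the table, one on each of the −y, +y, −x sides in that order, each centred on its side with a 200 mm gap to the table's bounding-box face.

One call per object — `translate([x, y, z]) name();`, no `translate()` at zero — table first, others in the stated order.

table();
translate([578, -549, 0]) stool();
translate([578, 1159, 0]) stool();
translate([-527, 305, 0]) stool();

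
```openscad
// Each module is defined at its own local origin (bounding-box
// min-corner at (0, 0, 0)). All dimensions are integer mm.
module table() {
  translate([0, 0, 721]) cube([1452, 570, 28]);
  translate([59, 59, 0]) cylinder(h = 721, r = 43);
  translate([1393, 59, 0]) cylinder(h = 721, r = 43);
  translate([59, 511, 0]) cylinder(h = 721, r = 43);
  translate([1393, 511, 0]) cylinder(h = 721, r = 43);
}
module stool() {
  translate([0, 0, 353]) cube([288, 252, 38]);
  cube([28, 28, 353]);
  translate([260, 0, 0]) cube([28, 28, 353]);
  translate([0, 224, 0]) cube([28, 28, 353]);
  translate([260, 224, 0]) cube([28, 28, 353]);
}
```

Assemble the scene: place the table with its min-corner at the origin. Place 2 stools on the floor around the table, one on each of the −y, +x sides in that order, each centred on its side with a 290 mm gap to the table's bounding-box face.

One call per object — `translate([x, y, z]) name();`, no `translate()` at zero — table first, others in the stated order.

table();
translate([582, -542, 0]) stool();
translate([1742, 159, 0]) stool();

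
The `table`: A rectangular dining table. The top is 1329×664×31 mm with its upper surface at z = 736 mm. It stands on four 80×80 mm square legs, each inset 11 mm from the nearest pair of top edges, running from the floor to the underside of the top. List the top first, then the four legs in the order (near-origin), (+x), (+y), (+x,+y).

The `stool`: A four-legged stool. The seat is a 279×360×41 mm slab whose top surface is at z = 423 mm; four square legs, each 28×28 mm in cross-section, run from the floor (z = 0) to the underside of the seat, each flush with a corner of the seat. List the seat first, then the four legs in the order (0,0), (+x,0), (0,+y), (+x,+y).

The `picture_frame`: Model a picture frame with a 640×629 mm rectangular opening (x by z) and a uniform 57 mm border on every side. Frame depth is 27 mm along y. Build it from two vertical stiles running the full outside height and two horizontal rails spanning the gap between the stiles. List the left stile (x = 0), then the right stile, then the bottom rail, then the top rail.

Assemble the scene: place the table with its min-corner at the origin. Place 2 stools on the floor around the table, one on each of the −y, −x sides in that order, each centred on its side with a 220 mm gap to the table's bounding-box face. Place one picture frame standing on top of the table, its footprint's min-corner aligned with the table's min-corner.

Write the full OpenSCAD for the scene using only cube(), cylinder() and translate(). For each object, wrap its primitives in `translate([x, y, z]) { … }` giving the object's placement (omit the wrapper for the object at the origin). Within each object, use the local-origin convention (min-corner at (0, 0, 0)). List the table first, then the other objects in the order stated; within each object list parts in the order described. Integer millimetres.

translate([0, 0, 705]) cube([1329, 664, 31]);
translate([11, 11, 0]) cube([80, 80, 705]);
translate([1238, 11, 0]) cube([80, 80, 705]);
translate([11, 573, 0]) cube([80, 80, 705]);
translate([1238, 573, 0]) cube([80, 80, 705]);
translate([525, -580, 0]) {
  translate([0, 0, 382]) cube([279, 360, 41]);
  cube([28, 28, 382]);
  translate([251, 0, 0]) cube([28, 28, 382]);
  translate([0, 332, 0]) cube([28, 28, 382]);
  translate([251, 332, 0]) cube([28, 28, 382]);
}
translate([-499, 152, 0]) {
  translate([0, 0, 382]) cube([279, 360, 41]);
  cube([28, 28, 382]);
  translate([251, 0, 0]) cube([28, 28, 382]);
  translate([0, 332, 0]) cube([28, 28, 382]);
  translate([251, 332, 0]) cube([28, 28, 382]);
}
translate([0, 0, 736]) {
  cube([57, 27, 743]);
  translate([697, 0, 0]) cube([57, 27, 743]);
  translate([57, 0, 0]) cube([640, 27, 57]);
  translate([57, 0, 686]) cube([640, 27, 57]);
}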